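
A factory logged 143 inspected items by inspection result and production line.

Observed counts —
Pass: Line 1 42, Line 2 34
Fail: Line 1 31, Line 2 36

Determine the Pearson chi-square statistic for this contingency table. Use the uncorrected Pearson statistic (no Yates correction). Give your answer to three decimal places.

Row totals: 76, 67. Column totals: 73, 70. Grand total N = 143.
Expected counts (row total × column total / N):
  Pass, Line 1: 76×73/143 = 38.7972
  Pass, Line 2: 76×70/143 = 37.2028
  Fail, Line 1: 67×73/143 = 34.2028
  Fail, Line 2: 67×70/143 = 32.7972
Contributions (O − E)²/E:
  (42 − 38.7972)²/38.7972 = 0.2644
  (34 − 37.2028)²/37.2028 = 0.2757
  (31 − 34.2028)²/34.2028 = 0.2999
  (36 − 32.7972)²/32.7972 = 0.3128
χ² = 0.2644 + 0.2757 + 0.2999 + 0.3128 = 1.153

1.153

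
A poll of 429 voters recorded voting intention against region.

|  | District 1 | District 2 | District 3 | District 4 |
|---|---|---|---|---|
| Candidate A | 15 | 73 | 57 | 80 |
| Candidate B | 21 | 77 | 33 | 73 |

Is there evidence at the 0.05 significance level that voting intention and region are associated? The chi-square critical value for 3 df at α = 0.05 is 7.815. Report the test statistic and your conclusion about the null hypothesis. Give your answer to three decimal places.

Row totals: 225, 204. Column totals: 36, 150, 90, 153. Grand total N = 429.
Expected counts (row total × column total / N):
  Candidate A, District 1: 225×36/429 = 18.8811
  Candidate A, District 2: 225×150/429 = 78.6713
  Candidate A, District 3: 225×90/429 = 47.2028
  Candidate A, District 4: 225×153/429 = 80.2448
  Candidate B, District 1: 204×36/429 = 17.1189
  Candidate B, District 2: 204×150/429 = 71.3287
  Candidate B, District 3: 204×90/429 = 42.7972
  Candidate B, District 4: 204×153/429 = 72.7552
Contributions (O − E)²/E:
  (15 − 18.8811)²/18.8811 = 0.7978
  (73 − 78.6713)²/78.6713 = 0.4088
  (57 − 47.2028)²/47.2028 = 2.0335
  (80 − 80.2448)²/80.2448 = 0.0007
  (21 − 17.1189)²/17.1189 = 0.8799
  (77 − 71.3287)²/71.3287 = 0.4509
  (33 − 42.7972)²/42.7972 = 2.2428
  (73 − 72.7552)²/72.7552 = 0.0008
χ² = 0.7978 + 0.4088 + 2.0335 + 0.0007 + 0.8799 + 0.4509 + 2.2428 + 0.0008 = 6.815
df = (2−1)(4−1) = 3. Since 6.815 < 7.815, fail to reject the null hypothesis of independence at α = 0.05.

6.815; fail to reject H₀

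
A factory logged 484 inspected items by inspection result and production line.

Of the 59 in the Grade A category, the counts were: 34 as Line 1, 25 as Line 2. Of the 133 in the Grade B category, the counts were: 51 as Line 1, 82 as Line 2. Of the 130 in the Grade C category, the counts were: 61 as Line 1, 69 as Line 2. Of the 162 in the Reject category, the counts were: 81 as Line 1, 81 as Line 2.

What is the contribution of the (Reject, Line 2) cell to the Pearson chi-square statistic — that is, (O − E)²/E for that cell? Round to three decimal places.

Row total (Reject) = 162; column total (Line 2) = 257; N = 484.
Expected count E = 162 × 257 / 484 = 86.0207.
Contribution = (O − E)²/E = (81 − 86.0207)² / 86.0207 = 0.293.

0.293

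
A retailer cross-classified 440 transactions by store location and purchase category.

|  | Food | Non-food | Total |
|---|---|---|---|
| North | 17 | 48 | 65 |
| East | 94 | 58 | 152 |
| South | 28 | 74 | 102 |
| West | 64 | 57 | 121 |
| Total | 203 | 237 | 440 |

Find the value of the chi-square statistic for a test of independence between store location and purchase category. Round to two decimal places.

Grand total N = 440.
Expected counts (row total × column total / N):
  North, Food: 65×203/440 = 29.989
  North, Non-food: 65×237/440 = 35.011
  East, Food: 152×203/440 = 70.127
  East, Non-food: 152×237/440 = 81.873
  South, Food: 102×203/440 = 47.059
  South, Non-food: 102×237/440 = 54.941
  West, Food: 121×203/440 = 55.825
  West, Non-food: 121×237/440 = 65.175
Contributions (O − E)²/E:
  (17 − 29.989)²/29.989 = 5.6259
  (48 − 35.011)²/35.011 = 4.8189
  (94 − 70.127)²/70.127 = 8.1270
  (58 − 81.873)²/81.873 = 6.9610
  (28 − 47.059)²/47.059 = 7.7189
  (74 − 54.941)²/54.941 = 6.6116
  (64 − 55.825)²/55.825 = 1.1971
  (57 − 65.175)²/65.175 = 1.0254
χ² = 5.6259 + 4.8189 + 8.1270 + 6.9610 + 7.7189 + 6.6116 + 1.1971 + 1.0254 = 42.09

42.09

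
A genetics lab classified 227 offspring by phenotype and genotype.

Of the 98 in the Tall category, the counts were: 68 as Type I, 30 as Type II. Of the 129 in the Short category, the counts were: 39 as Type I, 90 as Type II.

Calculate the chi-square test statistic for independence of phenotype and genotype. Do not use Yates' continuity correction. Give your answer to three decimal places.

34.265

Row totals: 98, 129. Column totals: 107, 120. Grand total N = 227.
Expected counts (row total × column total / N):
  Tall, Type I: 98×107/227 = 46.1938
  Tall, Type II: 98×120/227 = 51.8062
  Short, Type I: 129×107/227 = 60.8062
  Short, Type II: 129×120/227 = 68.1938
Contributions (O − E)²/E:
  (68 − 46.1938)²/46.1938 = 10.2938
  (30 − 51.8062)²/51.8062 = 9.1786
  (39 − 60.8062)²/60.8062 = 7.8201
  (90 − 68.1938)²/68.1938 = 6.9729
χ² = 10.2938 + 9.1786 + 7.8201 + 6.9729 = 34.265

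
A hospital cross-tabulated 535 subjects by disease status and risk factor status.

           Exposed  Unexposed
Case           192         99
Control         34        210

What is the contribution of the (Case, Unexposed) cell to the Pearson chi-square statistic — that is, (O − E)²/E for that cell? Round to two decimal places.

28.39

Row total (Case) = 291; column total (Unexposed) = 309; N = 535.
Expected count E = 291 × 309 / 535 = 168.073.
Contribution = (O − E)²/E = (99 − 168.073)² / 168.073 = 28.39.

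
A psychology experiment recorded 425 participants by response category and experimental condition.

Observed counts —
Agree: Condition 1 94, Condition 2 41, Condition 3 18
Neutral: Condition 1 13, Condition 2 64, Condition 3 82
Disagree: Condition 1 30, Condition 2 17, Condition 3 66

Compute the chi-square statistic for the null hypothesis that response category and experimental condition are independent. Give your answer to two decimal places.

131.47

Row totals: 153, 159, 113. Column totals: 137, 122, 166. Grand total N = 425.
Expected counts (row total × column total / N):
  Agree, Condition 1: 153×137/425 = 49.320
  Agree, Condition 2: 153×122/425 = 43.920
  Agree, Condition 3: 153×166/425 = 59.760
  Neutral, Condition 1: 159×137/425 = 51.254
  Neutral, Condition 2: 159×122/425 = 45.642
  Neutral, Condition 3: 159×166/425 = 62.104
  Disagree, Condition 1: 113×137/425 = 36.426
  Disagree, Condition 2: 113×122/425 = 32.438
  Disagree, Condition 3: 113×166/425 = 44.136
Contributions (O − E)²/E:
  (94 − 49.320)²/49.320 = 40.4765
  (41 − 43.920)²/43.920 = 0.1941
  (18 − 59.760)²/59.760 = 29.1817
  (13 − 51.254)²/51.254 = 28.5513
  (64 − 45.642)²/45.642 = 7.3839
  (82 − 62.104)²/62.104 = 6.3740
  (30 − 36.426)²/36.426 = 1.1336
  (17 − 32.438)²/32.438 = 7.3473
  (66 − 44.136)²/44.136 = 10.8309
χ² = 40.4765 + 0.1941 + 29.1817 + 28.5513 + 7.3839 + 6.3740 + 1.1336 + 7.3473 + 10.8309 = 131.47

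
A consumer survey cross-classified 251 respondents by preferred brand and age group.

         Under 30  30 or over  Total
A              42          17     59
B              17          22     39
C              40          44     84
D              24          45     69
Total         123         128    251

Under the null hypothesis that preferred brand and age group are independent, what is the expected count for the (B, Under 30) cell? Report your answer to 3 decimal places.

Row total (B) = 39; column total (Under 30) = 123; grand total N = 251.
Expected count = (row total × column total) / N = 39 × 123 / 251 = 19.112.

19.112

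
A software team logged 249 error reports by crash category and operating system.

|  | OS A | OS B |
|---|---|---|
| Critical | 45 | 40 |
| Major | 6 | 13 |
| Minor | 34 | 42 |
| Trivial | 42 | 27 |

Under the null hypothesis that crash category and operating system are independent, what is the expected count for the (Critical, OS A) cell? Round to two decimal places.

43.35

Row total (Critical) = 85; column total (OS A) = 127; grand total N = 249.
Expected count = (row total × column total) / N = 85 × 127 / 249 = 43.35.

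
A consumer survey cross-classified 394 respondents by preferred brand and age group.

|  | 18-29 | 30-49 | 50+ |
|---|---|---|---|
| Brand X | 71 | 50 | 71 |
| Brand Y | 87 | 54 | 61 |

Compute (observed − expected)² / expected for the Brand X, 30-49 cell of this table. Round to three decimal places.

Row total (Brand X) = 192; column total (30-49) = 104; N = 394.
Expected count E = 192 × 104 / 394 = 50.6802.
Contribution = (O − E)²/E = (50 − 50.6802)² / 50.6802 = 0.009.

0.009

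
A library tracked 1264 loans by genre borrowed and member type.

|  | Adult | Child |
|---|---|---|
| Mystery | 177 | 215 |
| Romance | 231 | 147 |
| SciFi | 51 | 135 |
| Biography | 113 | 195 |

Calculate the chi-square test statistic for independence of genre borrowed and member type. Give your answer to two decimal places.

Row totals: 392, 378, 186, 308. Column totals: 572, 692. Grand total N = 1264.
Expected counts (row total × column total / N):
  Mystery, Adult: 392×572/1264 = 177.392
  Mystery, Child: 392×692/1264 = 214.608
  Romance, Adult: 378×572/1264 = 171.057
  Romance, Child: 378×692/1264 = 206.943
  SciFi, Adult: 186×572/1264 = 84.171
  SciFi, Child: 186×692/1264 = 101.829
  Biography, Adult: 308×572/1264 = 139.380
  Biography, Child: 308×692/1264 = 168.620
Contributions (O − E)²/E:
  (177 − 177.392)²/177.392 = 0.0009
  (215 − 214.608)²/214.608 = 0.0007
  (231 − 171.057)²/171.057 = 21.0056
  (147 − 206.943)²/206.943 = 17.3631
  (51 − 84.171)²/84.171 = 13.0724
  (135 − 101.829)²/101.829 = 10.8055
  (113 − 139.380)²/139.380 = 4.9929
  (195 − 168.620)²/168.620 = 4.1271
χ² = 0.0009 + 0.0007 + 21.0056 + 17.3631 + 13.0724 + 10.8055 + 4.9929 + 4.1271 = 71.37

71.37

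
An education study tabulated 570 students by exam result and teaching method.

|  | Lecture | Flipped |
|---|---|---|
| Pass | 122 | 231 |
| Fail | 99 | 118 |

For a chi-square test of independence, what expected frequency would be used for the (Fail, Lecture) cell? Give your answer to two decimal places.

84.14

Row total (Fail) = 217; column total (Lecture) = 221; grand total N = 570.
Expected count = (row total × column total) / N = 217 × 221 / 570 = 84.14.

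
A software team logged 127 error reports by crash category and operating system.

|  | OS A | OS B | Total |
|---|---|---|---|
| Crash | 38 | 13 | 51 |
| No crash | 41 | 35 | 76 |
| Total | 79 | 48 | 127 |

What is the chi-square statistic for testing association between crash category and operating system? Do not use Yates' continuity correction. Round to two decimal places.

Grand total N = 127.
Expected counts (row total × column total / N):
  Crash, OS A: 51×79/127 = 31.724
  Crash, OS B: 51×48/127 = 19.276
  No crash, OS A: 76×79/127 = 47.276
  No crash, OS B: 76×48/127 = 28.724
Contributions (O − E)²/E:
  (38 − 31.724)²/31.724 = 1.2416
  (13 − 19.276)²/19.276 = 2.0434
  (41 − 47.276)²/47.276 = 0.8332
  (35 − 28.724)²/28.724 = 1.3713
χ² = 1.2416 + 2.0434 + 0.8332 + 1.3713 = 5.49

5.49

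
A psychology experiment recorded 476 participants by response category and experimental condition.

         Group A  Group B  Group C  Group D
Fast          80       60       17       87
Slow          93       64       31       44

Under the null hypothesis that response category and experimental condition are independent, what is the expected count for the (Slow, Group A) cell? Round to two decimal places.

Row total (Slow) = 232; column total (Group A) = 173; grand total N = 476.
Expected count = (row total × column total) / N = 232 × 173 / 476 = 84.32.

84.32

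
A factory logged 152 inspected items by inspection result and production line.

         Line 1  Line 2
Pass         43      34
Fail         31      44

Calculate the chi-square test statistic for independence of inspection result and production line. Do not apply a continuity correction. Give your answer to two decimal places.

Row totals: 77, 75. Column totals: 74, 78. Grand total N = 152.
Expected counts (row total × column total / N):
  Pass, Line 1: 77×74/152 = 37.487
  Pass, Line 2: 77×78/152 = 39.513
  Fail, Line 1: 75×74/152 = 36.513
  Fail, Line 2: 75×78/152 = 38.487
Contributions (O − E)²/E:
  (43 − 37.487)²/37.487 = 0.8108
  (34 − 39.513)²/39.513 = 0.7692
  (31 − 36.513)²/36.513 = 0.8324
  (44 − 38.487)²/38.487 = 0.7897
χ² = 0.8108 + 0.7692 + 0.8324 + 0.7897 = 3.20

3.20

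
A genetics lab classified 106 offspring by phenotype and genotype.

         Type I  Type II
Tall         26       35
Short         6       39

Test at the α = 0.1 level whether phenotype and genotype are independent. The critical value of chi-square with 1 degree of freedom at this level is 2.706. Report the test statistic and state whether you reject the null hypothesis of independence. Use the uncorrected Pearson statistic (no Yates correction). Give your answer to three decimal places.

Row totals: 61, 45. Column totals: 32, 74. Grand total N = 106.
Expected counts (row total × column total / N):
  Tall, Type I: 61×32/106 = 18.4151
  Tall, Type II: 61×74/106 = 42.5849
  Short, Type I: 45×32/106 = 13.5849
  Short, Type II: 45×74/106 = 31.4151
Contributions (O − E)²/E:
  (26 − 18.4151)²/18.4151 = 3.1241
  (35 − 42.5849)²/42.5849 = 1.3510
  (6 − 13.5849)²/13.5849 = 4.2349
  (39 − 31.4151)²/31.4151 = 1.8313
χ² = 3.1241 + 1.3510 + 4.2349 + 1.8313 = 10.541
df = (2−1)(2−1) = 1. Since 10.541 > 2.706, reject the null hypothesis of independence at α = 0.1.

10.541; reject H₀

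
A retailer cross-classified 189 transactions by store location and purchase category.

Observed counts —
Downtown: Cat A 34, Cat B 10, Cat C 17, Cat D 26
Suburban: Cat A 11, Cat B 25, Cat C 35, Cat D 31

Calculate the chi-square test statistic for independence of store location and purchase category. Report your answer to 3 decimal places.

23.813

Row totals: 87, 102. Column totals: 45, 35, 52, 57. Grand total N = 189.
Expected counts (row total × column total / N):
  Downtown, Cat A: 87×45/189 = 20.7143
  Downtown, Cat B: 87×35/189 = 16.1111
  Downtown, Cat C: 87×52/189 = 23.9365
  Downtown, Cat D: 87×57/189 = 26.2381
  Suburban, Cat A: 102×45/189 = 24.2857
  Suburban, Cat B: 102×35/189 = 18.8889
  Suburban, Cat C: 102×52/189 = 28.0635
  Suburban, Cat D: 102×57/189 = 30.7619
Contributions (O − E)²/E:
  (34 − 20.7143)²/20.7143 = 8.5212
  (10 − 16.1111)²/16.1111 = 2.3180
  (17 − 23.9365)²/23.9365 = 2.0101
  (26 − 26.2381)²/26.2381 = 0.0022
  (11 − 24.2857)²/24.2857 = 7.2681
  (25 − 18.8889)²/18.8889 = 1.9771
  (35 − 28.0635)²/28.0635 = 1.7145
  (31 − 30.7619)²/30.7619 = 0.0018
χ² = 8.5212 + 2.3180 + 2.0101 + 0.0022 + 7.2681 + 1.9771 + 1.7145 + 0.0018 = 23.813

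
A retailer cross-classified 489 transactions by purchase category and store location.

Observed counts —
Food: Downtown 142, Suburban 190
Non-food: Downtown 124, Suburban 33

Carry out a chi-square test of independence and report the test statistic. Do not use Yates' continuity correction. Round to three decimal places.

56.339

Row totals: 332, 157. Column totals: 266, 223. Grand total N = 489.
Expected counts (row total × column total / N):
  Food, Downtown: 332×266/489 = 180.5971
  Food, Suburban: 332×223/489 = 151.4029
  Non-food, Downtown: 157×266/489 = 85.4029
  Non-food, Suburban: 157×223/489 = 71.5971
Contributions (O − E)²/E:
  (142 − 180.5971)²/180.5971 = 8.2489
  (190 − 151.4029)²/151.4029 = 9.8395
  (124 − 85.4029)²/85.4029 = 17.4436
  (33 − 71.5971)²/71.5971 = 20.8072
χ² = 8.2489 + 9.8395 + 17.4436 + 20.8072 = 56.339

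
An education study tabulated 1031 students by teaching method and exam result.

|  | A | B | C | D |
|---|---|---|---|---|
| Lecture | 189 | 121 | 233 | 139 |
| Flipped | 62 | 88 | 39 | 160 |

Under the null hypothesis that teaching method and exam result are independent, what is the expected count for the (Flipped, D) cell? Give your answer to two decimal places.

101.21

Row total (Flipped) = 349; column total (D) = 299; grand total N = 1031.
Expected count = (row total × column total) / N = 349 × 299 / 1031 = 101.21.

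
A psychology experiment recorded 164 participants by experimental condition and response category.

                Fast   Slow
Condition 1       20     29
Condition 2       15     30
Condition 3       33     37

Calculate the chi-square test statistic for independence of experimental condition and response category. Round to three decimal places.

Row totals: 49, 45, 70. Column totals: 68, 96. Grand total N = 164.
Expected counts (row total × column total / N):
  Condition 1, Fast: 49×68/164 = 20.3171
  Condition 1, Slow: 49×96/164 = 28.6829
  Condition 2, Fast: 45×68/164 = 18.6585
  Condition 2, Slow: 45×96/164 = 26.3415
  Condition 3, Fast: 70×68/164 = 29.0244
  Condition 3, Slow: 70×96/164 = 40.9756
Contributions (O − E)²/E:
  (20 − 20.3171)²/20.3171 = 0.0049
  (29 − 28.6829)²/28.6829 = 0.0035
  (15 − 18.6585)²/18.6585 = 0.7173
  (30 − 26.3415)²/26.3415 = 0.5081
  (33 − 29.0244)²/29.0244 = 0.5446
  (37 − 40.9756)²/40.9756 = 0.3857
χ² = 0.0049 + 0.0035 + 0.7173 + 0.5081 + 0.5446 + 0.3857 = 2.164

2.164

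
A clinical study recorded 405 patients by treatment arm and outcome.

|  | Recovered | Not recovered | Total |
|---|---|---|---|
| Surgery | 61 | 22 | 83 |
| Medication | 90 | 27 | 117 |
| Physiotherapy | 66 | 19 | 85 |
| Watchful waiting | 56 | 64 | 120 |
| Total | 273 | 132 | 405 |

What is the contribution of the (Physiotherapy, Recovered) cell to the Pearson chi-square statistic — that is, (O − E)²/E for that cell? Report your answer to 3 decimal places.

1.322

Row total (Physiotherapy) = 85; column total (Recovered) = 273; N = 405.
Expected count E = 85 × 273 / 405 = 57.2963.
Contribution = (O − E)²/E = (66 − 57.2963)² / 57.2963 = 1.322.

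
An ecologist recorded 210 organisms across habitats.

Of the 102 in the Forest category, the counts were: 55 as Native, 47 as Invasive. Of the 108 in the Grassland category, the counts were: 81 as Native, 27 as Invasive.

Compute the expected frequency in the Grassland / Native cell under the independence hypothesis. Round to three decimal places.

Row total (Grassland) = 108; column total (Native) = 136; grand total N = 210.
Expected count = (row total × column total) / N = 108 × 136 / 210 = 69.943.

69.943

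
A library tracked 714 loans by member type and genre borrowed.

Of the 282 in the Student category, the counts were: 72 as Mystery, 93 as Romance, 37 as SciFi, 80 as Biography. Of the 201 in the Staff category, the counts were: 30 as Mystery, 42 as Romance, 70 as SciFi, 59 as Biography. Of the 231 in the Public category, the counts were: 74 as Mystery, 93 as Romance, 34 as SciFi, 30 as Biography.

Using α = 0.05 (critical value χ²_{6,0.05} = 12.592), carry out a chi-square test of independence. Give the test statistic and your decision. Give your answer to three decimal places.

Row totals: 282, 201, 231. Column totals: 176, 228, 141, 169. Grand total N = 714.
Expected counts (row total × column total / N):
  Student, Mystery: 282×176/714 = 69.5126
  Student, Romance: 282×228/714 = 90.0504
  Student, SciFi: 282×141/714 = 55.6891
  Student, Biography: 282×169/714 = 66.7479
  Staff, Mystery: 201×176/714 = 49.5462
  Staff, Romance: 201×228/714 = 64.1849
  Staff, SciFi: 201×141/714 = 39.6933
  Staff, Biography: 201×169/714 = 47.5756
  Public, Mystery: 231×176/714 = 56.9412
  Public, Romance: 231×228/714 = 73.7647
  Public, SciFi: 231×141/714 = 45.6176
  Public, Biography: 231×169/714 = 54.6765
Contributions (O − E)²/E:
  (72 − 69.5126)²/69.5126 = 0.0890
  (93 − 90.0504)²/90.0504 = 0.0966
  (37 − 55.6891)²/55.6891 = 6.2720
  (80 − 66.7479)²/66.7479 = 2.6311
  (30 − 49.5462)²/49.5462 = 7.7111
  (42 − 64.1849)²/64.1849 = 7.6680
  (70 − 39.6933)²/39.6933 = 23.1398
  (59 − 47.5756)²/47.5756 = 2.7434
  (74 − 56.9412)²/56.9412 = 5.1106
  (93 − 73.7647)²/73.7647 = 5.0159
  (34 − 45.6176)²/45.6176 = 2.9587
  (30 − 54.6765)²/54.6765 = 11.1370
χ² = 0.0890 + 0.0966 + 6.2720 + 2.6311 + 7.7111 + 7.6680 + 23.1398 + 2.7434 + 5.1106 + 5.0159 + 2.9587 + 11.1370 = 74.573
df = (3−1)(4−1) = 6. Since 74.573 > 12.592, reject the null hypothesis of independence at α = 0.05.

74.573; reject H₀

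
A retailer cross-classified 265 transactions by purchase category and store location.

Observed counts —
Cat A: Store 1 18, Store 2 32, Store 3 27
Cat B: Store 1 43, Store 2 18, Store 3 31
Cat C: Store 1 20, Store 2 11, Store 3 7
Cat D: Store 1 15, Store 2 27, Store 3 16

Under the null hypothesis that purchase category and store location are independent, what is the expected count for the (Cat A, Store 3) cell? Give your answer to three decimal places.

Row total (Cat A) = 77; column total (Store 3) = 81; grand total N = 265.
Expected count = (row total × column total) / N = 77 × 81 / 265 = 23.536.

23.536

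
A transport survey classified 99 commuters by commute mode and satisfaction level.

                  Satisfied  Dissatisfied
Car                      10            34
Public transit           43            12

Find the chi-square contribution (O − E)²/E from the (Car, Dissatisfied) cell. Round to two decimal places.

Row total (Car) = 44; column total (Dissatisfied) = 46; N = 99.
Expected count E = 44 × 46 / 99 = 20.444.
Contribution = (O − E)²/E = (34 − 20.444)² / 20.444 = 8.99.

8.99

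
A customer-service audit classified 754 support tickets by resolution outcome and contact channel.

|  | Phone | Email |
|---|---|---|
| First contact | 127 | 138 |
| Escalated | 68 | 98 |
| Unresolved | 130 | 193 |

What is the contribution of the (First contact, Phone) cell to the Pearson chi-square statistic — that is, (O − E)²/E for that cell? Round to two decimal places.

1.43

Row total (First contact) = 265; column total (Phone) = 325; N = 754.
Expected count E = 265 × 325 / 754 = 114.224.
Contribution = (O − E)²/E = (127 − 114.224)² / 114.224 = 1.43.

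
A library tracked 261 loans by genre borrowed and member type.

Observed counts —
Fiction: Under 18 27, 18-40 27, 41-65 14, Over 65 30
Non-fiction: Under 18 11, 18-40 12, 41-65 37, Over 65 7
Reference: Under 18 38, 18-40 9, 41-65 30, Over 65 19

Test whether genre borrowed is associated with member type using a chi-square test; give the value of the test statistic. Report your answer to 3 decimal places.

Row totals: 98, 67, 96. Column totals: 76, 48, 81, 56. Grand total N = 261.
Expected counts (row total × column total / N):
  Fiction, Under 18: 98×76/261 = 28.5364
  Fiction, 18-40: 98×48/261 = 18.0230
  Fiction, 41-65: 98×81/261 = 30.4138
  Fiction, Over 65: 98×56/261 = 21.0268
  Non-fiction, Under 18: 67×76/261 = 19.5096
  Non-fiction, 18-40: 67×48/261 = 12.3218
  Non-fiction, 41-65: 67×81/261 = 20.7931
  Non-fiction, Over 65: 67×56/261 = 14.3755
  Reference, Under 18: 96×76/261 = 27.9540
  Reference, 18-40: 96×48/261 = 17.6552
  Reference, 41-65: 96×81/261 = 29.7931
  Reference, Over 65: 96×56/261 = 20.5977
Contributions (O − E)²/E:
  (27 − 28.5364)²/28.5364 = 0.0827
  (27 − 18.0230)²/18.0230 = 4.4713
  (14 − 30.4138)²/30.4138 = 8.8582
  (30 − 21.0268)²/21.0268 = 3.8293
  (11 − 19.5096)²/19.5096 = 3.7117
  (12 − 12.3218)²/12.3218 = 0.0084
  (37 − 20.7931)²/20.7931 = 12.6322
  (7 − 14.3755)²/14.3755 = 3.7841
  (38 − 27.9540)²/27.9540 = 3.6103
  (9 − 17.6552)²/17.6552 = 4.2431
  (30 − 29.7931)²/29.7931 = 0.0014
  (19 − 20.5977)²/20.5977 = 0.1239
χ² = 0.0827 + 4.4713 + 8.8582 + 3.8293 + 3.7117 + 0.0084 + 12.6322 + 3.7841 + 3.6103 + 4.2431 + 0.0014 + 0.1239 = 45.357

45.357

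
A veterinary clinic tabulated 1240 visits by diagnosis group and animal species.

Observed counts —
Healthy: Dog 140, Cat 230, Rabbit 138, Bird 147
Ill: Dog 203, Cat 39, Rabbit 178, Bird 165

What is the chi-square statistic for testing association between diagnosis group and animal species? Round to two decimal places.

Row totals: 655, 585. Column totals: 343, 269, 316, 312. Grand total N = 1240.
Expected counts (row total × column total / N):
  Healthy, Dog: 655×343/1240 = 181.1815
  Healthy, Cat: 655×269/1240 = 142.0927
  Healthy, Rabbit: 655×316/1240 = 166.9194
  Healthy, Bird: 655×312/1240 = 164.8065
  Ill, Dog: 585×343/1240 = 161.8185
  Ill, Cat: 585×269/1240 = 126.9073
  Ill, Rabbit: 585×316/1240 = 149.0806
  Ill, Bird: 585×312/1240 = 147.1935
Contributions (O − E)²/E:
  (140 − 181.1815)²/181.1815 = 9.3603
  (230 − 142.0927)²/142.0927 = 54.3849
  (138 − 166.9194)²/166.9194 = 5.0104
  (147 − 164.8065)²/164.8065 = 1.9239
  (203 − 161.8185)²/161.8185 = 10.4804
  (39 − 126.9073)²/126.9073 = 60.8924
  (178 − 149.0806)²/149.0806 = 5.6099
  (165 − 147.1935)²/147.1935 = 2.1541
χ² = 9.3603 + 54.3849 + 5.0104 + 1.9239 + 10.4804 + 60.8924 + 5.6099 + 2.1541 = 149.82

149.82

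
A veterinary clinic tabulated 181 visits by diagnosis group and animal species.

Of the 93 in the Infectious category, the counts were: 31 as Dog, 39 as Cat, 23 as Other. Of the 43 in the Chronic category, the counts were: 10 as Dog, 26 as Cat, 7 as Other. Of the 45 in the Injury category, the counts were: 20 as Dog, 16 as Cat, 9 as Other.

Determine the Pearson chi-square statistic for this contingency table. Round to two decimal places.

Row totals: 93, 43, 45. Column totals: 61, 81, 39. Grand total N = 181.
Expected counts (row total × column total / N):
  Infectious, Dog: 93×61/181 = 31.343
  Infectious, Cat: 93×81/181 = 41.619
  Infectious, Other: 93×39/181 = 20.039
  Chronic, Dog: 43×61/181 = 14.492
  Chronic, Cat: 43×81/181 = 19.243
  Chronic, Other: 43×39/181 = 9.265
  Injury, Dog: 45×61/181 = 15.166
  Injury, Cat: 45×81/181 = 20.138
  Injury, Other: 45×39/181 = 9.696
Contributions (O − E)²/E:
  (31 − 31.343)²/31.343 = 0.0038
  (39 − 41.619)²/41.619 = 0.1648
  (23 − 20.039)²/20.039 = 0.4375
  (10 − 14.492)²/14.492 = 1.3924
  (26 − 19.243)²/19.243 = 2.3727
  (7 − 9.265)²/9.265 = 0.5537
  (20 − 15.166)²/15.166 = 1.5408
  (16 − 20.138)²/20.138 = 0.8503
  (9 − 9.696)²/9.696 = 0.0500
χ² = 0.0038 + 0.1648 + 0.4375 + 1.3924 + 2.3727 + 0.5537 + 1.5408 + 0.8503 + 0.0500 = 7.37

7.37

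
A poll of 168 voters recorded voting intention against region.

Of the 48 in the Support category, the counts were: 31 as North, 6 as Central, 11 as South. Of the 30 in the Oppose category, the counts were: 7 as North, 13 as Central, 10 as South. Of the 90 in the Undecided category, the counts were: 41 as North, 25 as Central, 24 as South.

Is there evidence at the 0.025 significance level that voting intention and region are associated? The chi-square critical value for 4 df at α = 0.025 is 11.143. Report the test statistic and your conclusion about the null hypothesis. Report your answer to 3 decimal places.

14.406; reject H₀

Row totals: 48, 30, 90. Column totals: 79, 44, 45. Grand total N = 168.
Expected counts (row total × column total / N):
  Support, North: 48×79/168 = 22.5714
  Support, Central: 48×44/168 = 12.5714
  Support, South: 48×45/168 = 12.8571
  Oppose, North: 30×79/168 = 14.1071
  Oppose, Central: 30×44/168 = 7.8571
  Oppose, South: 30×45/168 = 8.0357
  Undecided, North: 90×79/168 = 42.3214
  Undecided, Central: 90×44/168 = 23.5714
  Undecided, South: 90×45/168 = 24.1071
Contributions (O − E)²/E:
  (31 − 22.5714)²/22.5714 = 3.1474
  (6 − 12.5714)²/12.5714 = 3.4350
  (11 − 12.8571)²/12.8571 = 0.2682
  (7 − 14.1071)²/14.1071 = 3.5805
  (13 − 7.8571)²/7.8571 = 3.3663
  (10 − 8.0357)²/8.0357 = 0.4802
  (41 − 42.3214)²/42.3214 = 0.0413
  (25 − 23.5714)²/23.5714 = 0.0866
  (24 − 24.1071)²/24.1071 = 0.0005
χ² = 3.1474 + 3.4350 + 0.2682 + 3.5805 + 3.3663 + 0.4802 + 0.0413 + 0.0866 + 0.0005 = 14.406
df = (3−1)(3−1) = 4. Since 14.406 > 11.143, reject the null hypothesis of independence at α = 0.025.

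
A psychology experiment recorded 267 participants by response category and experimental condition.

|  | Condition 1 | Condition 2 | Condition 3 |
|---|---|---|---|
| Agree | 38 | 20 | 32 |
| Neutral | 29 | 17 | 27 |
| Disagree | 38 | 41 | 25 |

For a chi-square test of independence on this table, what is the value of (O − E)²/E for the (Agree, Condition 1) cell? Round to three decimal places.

Row total (Agree) = 90; column total (Condition 1) = 105; N = 267.
Expected count E = 90 × 105 / 267 = 35.3933.
Contribution = (O − E)²/E = (38 − 35.3933)² / 35.3933 = 0.192.

0.192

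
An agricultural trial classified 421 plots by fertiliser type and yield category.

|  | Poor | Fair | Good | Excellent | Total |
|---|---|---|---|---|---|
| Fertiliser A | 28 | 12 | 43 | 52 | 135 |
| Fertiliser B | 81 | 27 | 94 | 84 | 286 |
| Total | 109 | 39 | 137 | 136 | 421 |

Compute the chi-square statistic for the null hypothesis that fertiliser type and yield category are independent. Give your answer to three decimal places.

4.471

Grand total N = 421.
Expected counts (row total × column total / N):
  Fertiliser A, Poor: 135×109/421 = 34.9525
  Fertiliser A, Fair: 135×39/421 = 12.5059
  Fertiliser A, Good: 135×137/421 = 43.9311
  Fertiliser A, Excellent: 135×136/421 = 43.6105
  Fertiliser B, Poor: 286×109/421 = 74.0475
  Fertiliser B, Fair: 286×39/421 = 26.4941
  Fertiliser B, Good: 286×137/421 = 93.0689
  Fertiliser B, Excellent: 286×136/421 = 92.3895
Contributions (O − E)²/E:
  (28 − 34.9525)²/34.9525 = 1.3829
  (12 − 12.5059)²/12.5059 = 0.0205
  (43 − 43.9311)²/43.9311 = 0.0197
  (52 − 43.6105)²/43.6105 = 1.6139
  (81 − 74.0475)²/74.0475 = 0.6528
  (27 − 26.4941)²/26.4941 = 0.0097
  (94 − 93.0689)²/93.0689 = 0.0093
  (84 − 92.3895)²/92.3895 = 0.7618
χ² = 1.3829 + 0.0205 + 0.0197 + 1.6139 + 0.6528 + 0.0097 + 0.0093 + 0.7618 = 4.471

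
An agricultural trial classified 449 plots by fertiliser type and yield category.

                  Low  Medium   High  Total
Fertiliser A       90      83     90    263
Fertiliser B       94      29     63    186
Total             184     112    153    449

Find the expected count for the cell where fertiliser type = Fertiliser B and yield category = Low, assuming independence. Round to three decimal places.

76.223

Row total (Fertiliser B) = 186; column total (Low) = 184; grand total N = 449.
Expected count = (row total × column total) / N = 186 × 184 / 449 = 76.223.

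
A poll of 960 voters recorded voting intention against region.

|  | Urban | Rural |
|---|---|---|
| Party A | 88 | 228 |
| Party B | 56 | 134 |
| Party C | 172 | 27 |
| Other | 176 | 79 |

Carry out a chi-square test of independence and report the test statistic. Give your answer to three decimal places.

Row totals: 316, 190, 199, 255. Column totals: 492, 468. Grand total N = 960.
Expected counts (row total × column total / N):
  Party A, Urban: 316×492/960 = 161.9500
  Party A, Rural: 316×468/960 = 154.0500
  Party B, Urban: 190×492/960 = 97.3750
  Party B, Rural: 190×468/960 = 92.6250
  Party C, Urban: 199×492/960 = 101.9875
  Party C, Rural: 199×468/960 = 97.0125
  Other, Urban: 255×492/960 = 130.6875
  Other, Rural: 255×468/960 = 124.3125
Contributions (O − E)²/E:
  (88 − 161.9500)²/161.9500 = 33.7672
  (228 − 154.0500)²/154.0500 = 35.4989
  (56 − 97.3750)²/97.3750 = 17.5804
  (134 − 92.6250)²/92.6250 = 18.4820
  (172 − 101.9875)²/101.9875 = 48.0623
  (27 − 97.0125)²/97.0125 = 50.5270
  (176 − 130.6875)²/130.6875 = 15.7109
  (79 − 124.3125)²/124.3125 = 16.5166
χ² = 33.7672 + 35.4989 + 17.5804 + 18.4820 + 48.0623 + 50.5270 + 15.7109 + 16.5166 = 236.145

236.145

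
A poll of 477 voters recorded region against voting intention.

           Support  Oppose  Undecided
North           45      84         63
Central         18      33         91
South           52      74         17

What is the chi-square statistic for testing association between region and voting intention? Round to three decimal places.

Row totals: 192, 142, 143. Column totals: 115, 191, 171. Grand total N = 477.
Expected counts (row total × column total / N):
  North, Support: 192×115/477 = 46.2893
  North, Oppose: 192×191/477 = 76.8805
  North, Undecided: 192×171/477 = 68.8302
  Central, Support: 142×115/477 = 34.2348
  Central, Oppose: 142×191/477 = 56.8595
  Central, Undecided: 142×171/477 = 50.9057
  South, Support: 143×115/477 = 34.4759
  South, Oppose: 143×191/477 = 57.2600
  South, Undecided: 143×171/477 = 51.2642
Contributions (O − E)²/E:
  (45 − 46.2893)²/46.2893 = 0.0359
  (84 − 76.8805)²/76.8805 = 0.6593
  (63 − 68.8302)²/68.8302 = 0.4938
  (18 − 34.2348)²/34.2348 = 7.6989
  (33 − 56.8595)²/56.8595 = 10.0120
  (91 − 50.9057)²/50.9057 = 31.5790
  (52 − 34.4759)²/34.4759 = 8.9075
  (74 − 57.2600)²/57.2600 = 4.8940
  (17 − 51.2642)²/51.2642 = 22.9017
χ² = 0.0359 + 0.6593 + 0.4938 + 7.6989 + 10.0120 + 31.5790 + 8.9075 + 4.8940 + 22.9017 = 87.182

87.182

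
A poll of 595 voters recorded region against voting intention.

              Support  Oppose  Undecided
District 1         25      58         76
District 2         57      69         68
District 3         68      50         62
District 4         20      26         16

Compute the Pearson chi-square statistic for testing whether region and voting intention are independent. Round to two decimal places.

26.02

Row totals: 159, 194, 180, 62. Column totals: 170, 203, 222. Grand total N = 595.
Expected counts (row total × column total / N):
  District 1, Support: 159×170/595 = 45.4286
  District 1, Oppose: 159×203/595 = 54.2471
  District 1, Undecided: 159×222/595 = 59.3244
  District 2, Support: 194×170/595 = 55.4286
  District 2, Oppose: 194×203/595 = 66.1882
  District 2, Undecided: 194×222/595 = 72.3832
  District 3, Support: 180×170/595 = 51.4286
  District 3, Oppose: 180×203/595 = 61.4118
  District 3, Undecided: 180×222/595 = 67.1597
  District 4, Support: 62×170/595 = 17.7143
  District 4, Oppose: 62×203/595 = 21.1529
  District 4, Undecided: 62×222/595 = 23.1328
Contributions (O − E)²/E:
  (25 − 45.4286)²/45.4286 = 9.1865
  (58 − 54.2471)²/54.2471 = 0.2596
  (76 − 59.3244)²/59.3244 = 4.6874
  (57 − 55.4286)²/55.4286 = 0.0445
  (69 − 66.1882)²/66.1882 = 0.1195
  (68 − 72.3832)²/72.3832 = 0.2654
  (68 − 51.4286)²/51.4286 = 5.3397
  (50 − 61.4118)²/61.4118 = 2.1206
  (62 − 67.1597)²/67.1597 = 0.3964
  (20 − 17.7143)²/17.7143 = 0.2949
  (26 − 21.1529)²/21.1529 = 1.1107
  (16 − 23.1328)²/23.1328 = 2.1993
χ² = 9.1865 + 0.2596 + 4.6874 + 0.0445 + 0.1195 + 0.2654 + 5.3397 + 2.1206 + 0.3964 + 0.2949 + 1.1107 + 2.1993 = 26.02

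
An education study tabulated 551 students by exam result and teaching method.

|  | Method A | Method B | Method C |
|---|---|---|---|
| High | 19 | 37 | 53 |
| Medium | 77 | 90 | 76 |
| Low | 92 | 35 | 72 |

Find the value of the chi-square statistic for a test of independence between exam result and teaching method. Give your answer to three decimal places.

Row totals: 109, 243, 199. Column totals: 188, 162, 201. Grand total N = 551.
Expected counts (row total × column total / N):
  High, Method A: 109×188/551 = 37.1906
  High, Method B: 109×162/551 = 32.0472
  High, Method C: 109×201/551 = 39.7623
  Medium, Method A: 243×188/551 = 82.9111
  Medium, Method B: 243×162/551 = 71.4446
  Medium, Method C: 243×201/551 = 88.6443
  Low, Method A: 199×188/551 = 67.8984
  Low, Method B: 199×162/551 = 58.5082
  Low, Method C: 199×201/551 = 72.5935
Contributions (O − E)²/E:
  (19 − 37.1906)²/37.1906 = 8.8974
  (37 − 32.0472)²/32.0472 = 0.7654
  (53 − 39.7623)²/39.7623 = 4.4071
  (77 − 82.9111)²/82.9111 = 0.4214
  (90 − 71.4446)²/71.4446 = 4.8192
  (76 − 88.6443)²/88.6443 = 1.8036
  (92 − 67.8984)²/67.8984 = 8.5552
  (35 − 58.5082)²/58.5082 = 9.4454
  (72 − 72.5935)²/72.5935 = 0.0049
χ² = 8.8974 + 0.7654 + 4.4071 + 0.4214 + 4.8192 + 1.8036 + 8.5552 + 9.4454 + 0.0049 = 39.120

39.120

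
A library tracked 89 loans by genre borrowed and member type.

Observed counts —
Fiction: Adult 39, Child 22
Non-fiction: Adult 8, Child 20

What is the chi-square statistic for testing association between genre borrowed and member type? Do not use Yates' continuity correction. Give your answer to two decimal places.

9.63

Row totals: 61, 28. Column totals: 47, 42. Grand total N = 89.
Expected counts (row total × column total / N):
  Fiction, Adult: 61×47/89 = 32.2135
  Fiction, Child: 61×42/89 = 28.7865
  Non-fiction, Adult: 28×47/89 = 14.7865
  Non-fiction, Child: 28×42/89 = 13.2135
Contributions (O − E)²/E:
  (39 − 32.2135)²/32.2135 = 1.4297
  (22 − 28.7865)²/28.7865 = 1.5999
  (8 − 14.7865)²/14.7865 = 3.1148
  (20 − 13.2135)²/13.2135 = 3.4856
χ² = 1.4297 + 1.5999 + 3.1148 + 3.4856 = 9.63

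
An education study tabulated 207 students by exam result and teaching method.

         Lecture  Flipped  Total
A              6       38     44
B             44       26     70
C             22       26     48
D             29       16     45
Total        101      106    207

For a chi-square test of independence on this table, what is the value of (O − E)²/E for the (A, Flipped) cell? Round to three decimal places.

Row total (A) = 44; column total (Flipped) = 106; N = 207.
Expected count E = 44 × 106 / 207 = 22.53140.
Contribution = (O − E)²/E = (38 − 22.53140)² / 22.53140 = 10.620.

10.620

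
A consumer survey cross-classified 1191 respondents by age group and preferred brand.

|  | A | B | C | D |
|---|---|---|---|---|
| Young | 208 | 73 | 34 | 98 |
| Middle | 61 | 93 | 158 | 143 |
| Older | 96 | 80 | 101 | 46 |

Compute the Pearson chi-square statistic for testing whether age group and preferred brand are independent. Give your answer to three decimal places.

194.003

Row totals: 413, 455, 323. Column totals: 365, 246, 293, 287. Grand total N = 1191.
Expected counts (row total × column total / N):
  Young, A: 413×365/1191 = 126.57011
  Young, B: 413×246/1191 = 85.30479
  Young, C: 413×293/1191 = 101.60285
  Young, D: 413×287/1191 = 99.52225
  Middle, A: 455×365/1191 = 139.44165
  Middle, B: 455×246/1191 = 93.97985
  Middle, C: 455×293/1191 = 111.93535
  Middle, D: 455×287/1191 = 109.64316
  Older, A: 323×365/1191 = 98.98825
  Older, B: 323×246/1191 = 66.71537
  Older, C: 323×293/1191 = 79.46180
  Older, D: 323×287/1191 = 77.83459
Contributions (O − E)²/E:
  (208 − 126.57011)²/126.57011 = 52.3886
  (73 − 85.30479)²/85.30479 = 1.7749
  (34 − 101.60285)²/101.60285 = 44.9805
  (98 − 99.52225)²/99.52225 = 0.0233
  (61 − 139.44165)²/139.44165 = 44.1266
  (93 − 93.97985)²/93.97985 = 0.0102
  (158 − 111.93535)²/111.93535 = 18.9569
  (143 − 109.64316)²/109.64316 = 10.1482
  (96 − 98.98825)²/98.98825 = 0.0902
  (80 − 66.71537)²/66.71537 = 2.6453
  (101 − 79.46180)²/79.46180 = 5.8380
  (46 − 77.83459)²/77.83459 = 13.0204
χ² = 52.3886 + 1.7749 + 44.9805 + 0.0233 + 44.1266 + 0.0102 + 18.9569 + 10.1482 + 0.0902 + 2.6453 + 5.8380 + 13.0204 = 194.003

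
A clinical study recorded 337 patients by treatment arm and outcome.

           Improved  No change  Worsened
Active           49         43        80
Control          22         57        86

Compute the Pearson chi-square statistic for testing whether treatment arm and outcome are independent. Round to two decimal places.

Row totals: 172, 165. Column totals: 71, 100, 166. Grand total N = 337.
Expected counts (row total × column total / N):
  Active, Improved: 172×71/337 = 36.2374
  Active, No change: 172×100/337 = 51.0386
  Active, Worsened: 172×166/337 = 84.7240
  Control, Improved: 165×71/337 = 34.7626
  Control, No change: 165×100/337 = 48.9614
  Control, Worsened: 165×166/337 = 81.2760
Contributions (O − E)²/E:
  (49 − 36.2374)²/36.2374 = 4.4949
  (43 − 51.0386)²/51.0386 = 1.2661
  (80 − 84.7240)²/84.7240 = 0.2634
  (22 − 34.7626)²/34.7626 = 4.6856
  (57 − 48.9614)²/48.9614 = 1.3198
  (86 − 81.2760)²/81.2760 = 0.2746
χ² = 4.4949 + 1.2661 + 0.2634 + 4.6856 + 1.3198 + 0.2746 = 12.30

12.30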